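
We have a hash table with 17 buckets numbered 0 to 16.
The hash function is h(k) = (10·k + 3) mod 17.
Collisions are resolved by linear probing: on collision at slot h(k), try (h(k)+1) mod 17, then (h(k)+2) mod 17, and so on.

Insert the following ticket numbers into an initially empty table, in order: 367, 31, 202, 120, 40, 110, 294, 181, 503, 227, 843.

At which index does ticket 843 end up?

367: h=1 => slot 1
31: h=7 => slot 7
202: h=0 => slot 0
120: h=13 => slot 13
40: h=12 => slot 12
110: h=15 => slot 15
294: h=2 => slot 2
181: h=11 => slot 11
503: h=1, probe 1,2,3 => slot 3
227: h=12, probe 12,13,14 => slot 14
843: h=1, probe 1,2,3,4 => slot 4
Table: [202, 367, 294, 503, 843, ., ., 31, ., ., ., 181, 40, 120, 227, 110, .]

4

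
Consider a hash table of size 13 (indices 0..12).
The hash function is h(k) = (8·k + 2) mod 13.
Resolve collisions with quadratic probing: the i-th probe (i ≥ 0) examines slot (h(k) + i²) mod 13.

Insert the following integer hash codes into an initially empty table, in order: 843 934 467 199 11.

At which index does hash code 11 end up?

843: h=12 -> slot 12
934: h=12, probe 12,0 -> slot 0
467: h=7 -> slot 7
199: h=8 -> slot 8
11: h=12, probe 12,0,3 -> slot 3
Table: [934, —, —, 11, —, —, —, 467, 199, —, —, —, 843]

3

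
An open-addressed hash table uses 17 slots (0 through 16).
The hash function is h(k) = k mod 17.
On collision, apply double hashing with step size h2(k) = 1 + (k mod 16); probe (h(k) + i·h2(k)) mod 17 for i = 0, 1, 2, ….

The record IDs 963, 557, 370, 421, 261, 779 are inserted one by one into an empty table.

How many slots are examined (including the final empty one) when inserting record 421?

963 hashes to 11; slot 11 is free → place at 11.
557 hashes to 13; slot 13 is free → place at 13.
370 hashes to 13, h2=3; 13 taken → place at 16.
421 hashes to 13, h2=6; 13 taken → place at 2.
261 hashes to 6; slot 6 is free → place at 6.
779 hashes to 14; slot 14 is free → place at 14.
Table: [-, -, 421, -, -, -, 261, -, -, -, -, 963, -, 557, 779, -, 370]

2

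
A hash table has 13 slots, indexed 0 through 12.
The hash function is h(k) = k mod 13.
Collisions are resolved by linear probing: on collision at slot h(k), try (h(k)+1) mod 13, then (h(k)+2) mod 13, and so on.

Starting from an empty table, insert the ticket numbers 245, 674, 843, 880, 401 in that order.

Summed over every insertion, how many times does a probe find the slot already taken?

Insert 245: h=11, slot 11 empty => index 11.
Insert 674: h=11, slot 11 occupied => index 12.
Insert 843: h=11, slots 11,12 occupied => index 0.
Insert 880: h=9, slot 9 empty => index 9.
Insert 401: h=11, slots 11,12,0 occupied => index 1.
Table: [843, 401, _, _, _, _, _, _, _, 880, _, 245, 674]

6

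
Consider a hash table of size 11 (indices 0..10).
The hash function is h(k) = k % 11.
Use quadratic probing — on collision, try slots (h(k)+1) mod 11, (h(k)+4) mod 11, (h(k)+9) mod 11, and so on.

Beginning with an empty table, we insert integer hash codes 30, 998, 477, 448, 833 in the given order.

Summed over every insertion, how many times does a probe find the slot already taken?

6

30: h=8 -> slot 8
998: h=8, probe 8,9 -> slot 9
477: h=4 -> slot 4
448: h=8, probe 8,9,1 -> slot 1
833: h=8, probe 8,9,1,6 -> slot 6
Table: [., 448, ., ., 477, ., 833, ., 30, 998, .]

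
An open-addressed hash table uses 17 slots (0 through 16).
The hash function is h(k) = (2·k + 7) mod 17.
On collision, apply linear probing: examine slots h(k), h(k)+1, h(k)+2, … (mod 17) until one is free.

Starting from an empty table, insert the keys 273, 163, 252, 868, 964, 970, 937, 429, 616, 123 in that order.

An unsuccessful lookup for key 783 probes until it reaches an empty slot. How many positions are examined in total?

11

Insert 273: h=9, slot 9 empty => index 9.
Insert 163: h=10, slot 10 empty => index 10.
Insert 252: h=1, slot 1 empty => index 1.
Insert 868: h=9, slots 9,10 occupied => index 11.
Insert 964: h=14, slot 14 empty => index 14.
Insert 970: h=9, slots 9,10,11 occupied => index 12.
Insert 937: h=11, slots 11,12 occupied => index 13.
Insert 429: h=15, slot 15 empty => index 15.
Insert 616: h=15, slot 15 occupied => index 16.
Insert 123: h=15, slots 15,16 occupied => index 0.
Table: [123, 252, ∅, ∅, ∅, ∅, ∅, ∅, ∅, 273, 163, 868, 970, 937, 964, 429, 616]
Lookup 783: h=9, probe 9,10,11,12,13,14,15,16,0,1,2 → slot 2 empty, not found.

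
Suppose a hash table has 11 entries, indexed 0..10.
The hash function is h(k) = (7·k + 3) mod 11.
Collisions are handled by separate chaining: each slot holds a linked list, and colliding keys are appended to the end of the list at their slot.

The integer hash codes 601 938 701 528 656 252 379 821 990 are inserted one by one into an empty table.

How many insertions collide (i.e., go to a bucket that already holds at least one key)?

601 -> bucket 8
938 -> bucket 2
701 -> bucket 4
528 -> bucket 3
656 -> bucket 8 (collision)
252 -> bucket 7
379 -> bucket 5
821 -> bucket 8 (collision)
990 -> bucket 3 (collision)
Final buckets:
0: .
1: .
2: 938
3: 528 -> 990
4: 701
5: 379
6: .
7: 252
8: 601 -> 656 -> 821
9: .
10: .

3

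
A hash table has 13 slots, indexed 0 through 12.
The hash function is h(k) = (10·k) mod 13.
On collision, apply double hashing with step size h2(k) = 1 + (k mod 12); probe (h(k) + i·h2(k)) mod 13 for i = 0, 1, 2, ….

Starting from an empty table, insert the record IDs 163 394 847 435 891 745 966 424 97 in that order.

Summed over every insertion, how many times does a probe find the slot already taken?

163: h=5 → slot 5
394: h=1 → slot 1
847: h=7 → slot 7
435: h=8 → slot 8
891: h=5, h2=4, probe 5,9 → slot 9
745: h=1, h2=2, probe 1,3 → slot 3
966: h=1, h2=7, probe 1,8,2 → slot 2
424: h=2, h2=5, probe 2,7,12 → slot 12
97: h=8, h2=2, probe 8,10 → slot 10
Table: [., 394, 966, 745, ., 163, ., 847, 435, 891, 97, ., 424]

7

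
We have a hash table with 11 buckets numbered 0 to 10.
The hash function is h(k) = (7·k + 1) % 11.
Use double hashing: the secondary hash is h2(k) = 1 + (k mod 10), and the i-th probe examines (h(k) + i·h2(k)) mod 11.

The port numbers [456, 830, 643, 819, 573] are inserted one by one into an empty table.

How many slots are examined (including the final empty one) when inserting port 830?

2

Insert 456: h=3, slot 3 empty => index 3.
Insert 830: h=3, h2=1, slot 3 occupied => index 4.
Insert 643: h=3, h2=4, slot 3 occupied => index 7.
Insert 819: h=3, h2=10, slot 3 occupied => index 2.
Insert 573: h=8, slot 8 empty => index 8.
Table: [∅, ∅, 819, 456, 830, ∅, ∅, 643, 573, ∅, ∅]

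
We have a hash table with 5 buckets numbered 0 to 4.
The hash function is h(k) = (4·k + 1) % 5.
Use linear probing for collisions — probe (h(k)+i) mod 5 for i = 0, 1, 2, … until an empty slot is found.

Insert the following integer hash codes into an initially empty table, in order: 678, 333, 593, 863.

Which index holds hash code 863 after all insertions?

1

Insert 678: h=3, slot 3 empty → index 3.
Insert 333: h=3, slot 3 occupied → index 4.
Insert 593: h=3, slots 3,4 occupied → index 0.
Insert 863: h=3, slots 3,4,0 occupied → index 1.
Table: [593, 863, -, 678, 333]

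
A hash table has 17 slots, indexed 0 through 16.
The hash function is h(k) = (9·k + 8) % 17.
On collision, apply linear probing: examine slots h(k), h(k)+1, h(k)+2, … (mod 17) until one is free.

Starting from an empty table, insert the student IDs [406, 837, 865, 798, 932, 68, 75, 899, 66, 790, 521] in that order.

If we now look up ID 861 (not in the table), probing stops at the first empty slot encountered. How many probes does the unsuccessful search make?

406 hashes to 7; slot 7 is free => place at 7.
837 hashes to 10; slot 10 is free => place at 10.
865 hashes to 7; 7 taken => place at 8.
798 hashes to 16; slot 16 is free => place at 16.
932 hashes to 15; slot 15 is free => place at 15.
68 hashes to 8; 8 taken => place at 9.
75 hashes to 3; slot 3 is free => place at 3.
899 hashes to 7; 7,8,9,10 taken => place at 11.
66 hashes to 7; 7,8,9,10,11 taken => place at 12.
790 hashes to 12; 12 taken => place at 13.
521 hashes to 5; slot 5 is free => place at 5.
Table: [_, _, _, 75, _, 521, _, 406, 865, 68, 837, 899, 66, 790, _, 932, 798]
Lookup 861: h=5, probe 5,6 → slot 6 empty, not found.

2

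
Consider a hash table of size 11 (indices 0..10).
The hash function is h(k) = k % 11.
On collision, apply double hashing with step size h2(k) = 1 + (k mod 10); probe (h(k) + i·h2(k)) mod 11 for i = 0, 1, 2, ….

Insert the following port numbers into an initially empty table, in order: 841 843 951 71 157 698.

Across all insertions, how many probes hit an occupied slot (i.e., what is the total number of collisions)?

841: h=5 → slot 5
843: h=7 → slot 7
951: h=5, h2=2, probe 5,7,9 → slot 9
71: h=5, h2=2, probe 5,7,9,0 → slot 0
157: h=3 → slot 3
698: h=5, h2=9, probe 5,3,1 → slot 1
Table: [71, 698, ., 157, ., 841, ., 843, ., 951, .]

7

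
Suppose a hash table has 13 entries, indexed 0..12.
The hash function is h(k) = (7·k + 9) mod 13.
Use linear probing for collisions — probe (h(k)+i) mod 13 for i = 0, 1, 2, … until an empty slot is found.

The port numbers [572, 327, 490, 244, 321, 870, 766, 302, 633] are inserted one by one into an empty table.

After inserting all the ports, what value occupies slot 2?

572 hashes to 9; slot 9 is free => place at 9.
327 hashes to 10; slot 10 is free => place at 10.
490 hashes to 7; slot 7 is free => place at 7.
244 hashes to 1; slot 1 is free => place at 1.
321 hashes to 7; 7 taken => place at 8.
870 hashes to 2; slot 2 is free => place at 2.
766 hashes to 2; 2 taken => place at 3.
302 hashes to 4; slot 4 is free => place at 4.
633 hashes to 7; 7,8,9,10 taken => place at 11.
Table: [., 244, 870, 766, 302, ., ., 490, 321, 572, 327, 633, .]

870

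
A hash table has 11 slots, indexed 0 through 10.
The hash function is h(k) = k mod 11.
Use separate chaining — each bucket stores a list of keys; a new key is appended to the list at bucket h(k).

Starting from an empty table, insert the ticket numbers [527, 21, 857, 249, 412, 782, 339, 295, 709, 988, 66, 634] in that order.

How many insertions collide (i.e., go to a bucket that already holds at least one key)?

6

Insert 527: h=10, bucket 10 empty → new chain.
Insert 21: h=10, bucket 10 nonempty → append to chain.
Insert 857: h=10, bucket 10 nonempty → append to chain.
Insert 249: h=7, bucket 7 empty → new chain.
Insert 412: h=5, bucket 5 empty → new chain.
Insert 782: h=1, bucket 1 empty → new chain.
Insert 339: h=9, bucket 9 empty → new chain.
Insert 295: h=9, bucket 9 nonempty → append to chain.
Insert 709: h=5, bucket 5 nonempty → append to chain.
Insert 988: h=9, bucket 9 nonempty → append to chain.
Insert 66: h=0, bucket 0 empty → new chain.
Insert 634: h=7, bucket 7 nonempty → append to chain.
Final buckets:
0: 66
1: 782
2: -
3: -
4: -
5: 412 -> 709
6: -
7: 249 -> 634
8: -
9: 339 -> 295 -> 988
10: 527 -> 21 -> 857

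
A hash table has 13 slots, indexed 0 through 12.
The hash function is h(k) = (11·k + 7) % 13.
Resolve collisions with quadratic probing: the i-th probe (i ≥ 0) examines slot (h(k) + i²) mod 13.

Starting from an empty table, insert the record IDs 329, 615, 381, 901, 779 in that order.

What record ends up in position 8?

329 hashes to 12; slot 12 is free => place at 12.
615 hashes to 12; 12 taken => place at 0.
381 hashes to 12; 12,0 taken => place at 3.
901 hashes to 12; 12,0,3 taken => place at 8.
779 hashes to 9; slot 9 is free => place at 9.
Table: [615, -, -, 381, -, -, -, -, 901, 779, -, -, 329]

901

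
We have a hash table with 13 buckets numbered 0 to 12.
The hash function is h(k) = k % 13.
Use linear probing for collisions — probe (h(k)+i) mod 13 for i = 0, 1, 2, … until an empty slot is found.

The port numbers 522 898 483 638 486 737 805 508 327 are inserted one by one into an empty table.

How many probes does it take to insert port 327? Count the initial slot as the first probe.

6

522 hashes to 2; slot 2 is free → place at 2.
898 hashes to 1; slot 1 is free → place at 1.
483 hashes to 2; 2 taken → place at 3.
638 hashes to 1; 1,2,3 taken → place at 4.
486 hashes to 5; slot 5 is free → place at 5.
737 hashes to 9; slot 9 is free → place at 9.
805 hashes to 12; slot 12 is free → place at 12.
508 hashes to 1; 1,2,3,4,5 taken → place at 6.
327 hashes to 2; 2,3,4,5,6 taken → place at 7.
Table: [-, 898, 522, 483, 638, 486, 508, 327, -, 737, -, -, 805]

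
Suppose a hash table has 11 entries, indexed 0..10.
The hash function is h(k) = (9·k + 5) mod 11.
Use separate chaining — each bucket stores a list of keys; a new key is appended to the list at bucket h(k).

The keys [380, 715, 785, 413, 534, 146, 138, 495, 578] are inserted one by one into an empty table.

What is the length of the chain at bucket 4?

5

Insert 380: h=4, bucket 4 empty -> new chain.
Insert 715: h=5, bucket 5 empty -> new chain.
Insert 785: h=8, bucket 8 empty -> new chain.
Insert 413: h=4, bucket 4 nonempty -> append to chain.
Insert 534: h=4, bucket 4 nonempty -> append to chain.
Insert 146: h=10, bucket 10 empty -> new chain.
Insert 138: h=4, bucket 4 nonempty -> append to chain.
Insert 495: h=5, bucket 5 nonempty -> append to chain.
Insert 578: h=4, bucket 4 nonempty -> append to chain.
Final buckets:
0: .
1: .
2: .
3: .
4: 380 -> 413 -> 534 -> 138 -> 578
5: 715 -> 495
6: .
7: .
8: 785
9: .
10: 146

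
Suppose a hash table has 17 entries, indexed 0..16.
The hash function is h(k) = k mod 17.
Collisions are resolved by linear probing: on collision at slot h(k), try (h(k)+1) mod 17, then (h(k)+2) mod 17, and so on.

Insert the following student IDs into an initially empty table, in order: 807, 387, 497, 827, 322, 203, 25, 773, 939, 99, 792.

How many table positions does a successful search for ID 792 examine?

807: h=8 => slot 8
387: h=13 => slot 13
497: h=4 => slot 4
827: h=11 => slot 11
322: h=16 => slot 16
203: h=16, probe 16,0 => slot 0
25: h=8, probe 8,9 => slot 9
773: h=8, probe 8,9,10 => slot 10
939: h=4, probe 4,5 => slot 5
99: h=14 => slot 14
792: h=10, probe 10,11,12 => slot 12
Table: [203, ., ., ., 497, 939, ., ., 807, 25, 773, 827, 792, 387, 99, ., 322]
Lookup 792: h=10, probe 10,11,12 → found at 12.

3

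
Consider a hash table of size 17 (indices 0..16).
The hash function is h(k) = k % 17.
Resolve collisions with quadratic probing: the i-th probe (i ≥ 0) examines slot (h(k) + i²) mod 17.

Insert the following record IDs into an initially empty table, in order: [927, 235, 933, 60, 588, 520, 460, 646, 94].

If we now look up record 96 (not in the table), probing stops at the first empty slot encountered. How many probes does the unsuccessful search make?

927: h=9 → slot 9
235: h=14 → slot 14
933: h=15 → slot 15
60: h=9, probe 9,10 → slot 10
588: h=10, probe 10,11 → slot 11
520: h=10, probe 10,11,14,2 → slot 2
460: h=1 → slot 1
646: h=0 → slot 0
94: h=9, probe 9,10,13 → slot 13
Table: [646, 460, 520, —, —, —, —, —, —, 927, 60, 588, —, 94, 235, 933, —]
Lookup 96: h=11, probe 11,12 → slot 12 empty, not found.

2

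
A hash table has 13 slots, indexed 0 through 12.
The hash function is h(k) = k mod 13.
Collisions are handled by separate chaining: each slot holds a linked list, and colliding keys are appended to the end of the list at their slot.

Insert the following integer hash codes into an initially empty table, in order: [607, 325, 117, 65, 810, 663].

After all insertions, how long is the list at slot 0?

4

607 -> bucket 9
325 -> bucket 0
117 -> bucket 0 (collision)
65 -> bucket 0 (collision)
810 -> bucket 4
663 -> bucket 0 (collision)
Final buckets:
0: 325 -> 117 -> 65 -> 663
1: _
2: _
3: _
4: 810
5: _
6: _
7: _
8: _
9: 607
10: _
11: _
12: _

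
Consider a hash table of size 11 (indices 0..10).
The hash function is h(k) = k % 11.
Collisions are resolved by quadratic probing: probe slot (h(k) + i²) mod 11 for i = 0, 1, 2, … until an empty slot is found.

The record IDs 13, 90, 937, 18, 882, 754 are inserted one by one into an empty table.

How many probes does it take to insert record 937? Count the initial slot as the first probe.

3

Insert 13: h=2, slot 2 empty -> index 2.
Insert 90: h=2, slot 2 occupied -> index 3.
Insert 937: h=2, slots 2,3 occupied -> index 6.
Insert 18: h=7, slot 7 empty -> index 7.
Insert 882: h=2, slots 2,3,6 occupied -> index 0.
Insert 754: h=6, slots 6,7 occupied -> index 10.
Table: [882, _, 13, 90, _, _, 937, 18, _, _, 754]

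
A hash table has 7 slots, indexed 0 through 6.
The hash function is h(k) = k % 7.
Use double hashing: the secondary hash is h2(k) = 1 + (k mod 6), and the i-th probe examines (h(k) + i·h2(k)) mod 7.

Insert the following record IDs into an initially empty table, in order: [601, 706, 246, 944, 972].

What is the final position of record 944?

2

601: h=6 → slot 6
706: h=6, h2=5, probe 6,4 → slot 4
246: h=1 → slot 1
944: h=6, h2=3, probe 6,2 → slot 2
972: h=6, h2=1, probe 6,0 → slot 0
Table: [972, 246, 944, -, 706, -, 601]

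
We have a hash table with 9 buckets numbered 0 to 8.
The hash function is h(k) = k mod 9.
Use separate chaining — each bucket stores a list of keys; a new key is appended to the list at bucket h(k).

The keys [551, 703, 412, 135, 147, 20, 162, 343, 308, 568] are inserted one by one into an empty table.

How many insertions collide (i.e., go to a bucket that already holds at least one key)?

Insert 551: h=2, bucket 2 empty -> new chain.
Insert 703: h=1, bucket 1 empty -> new chain.
Insert 412: h=7, bucket 7 empty -> new chain.
Insert 135: h=0, bucket 0 empty -> new chain.
Insert 147: h=3, bucket 3 empty -> new chain.
Insert 20: h=2, bucket 2 nonempty -> append to chain.
Insert 162: h=0, bucket 0 nonempty -> append to chain.
Insert 343: h=1, bucket 1 nonempty -> append to chain.
Insert 308: h=2, bucket 2 nonempty -> append to chain.
Insert 568: h=1, bucket 1 nonempty -> append to chain.
Final buckets:
0: 135 -> 162
1: 703 -> 343 -> 568
2: 551 -> 20 -> 308
3: 147
4: _
5: _
6: _
7: 412
8: _

5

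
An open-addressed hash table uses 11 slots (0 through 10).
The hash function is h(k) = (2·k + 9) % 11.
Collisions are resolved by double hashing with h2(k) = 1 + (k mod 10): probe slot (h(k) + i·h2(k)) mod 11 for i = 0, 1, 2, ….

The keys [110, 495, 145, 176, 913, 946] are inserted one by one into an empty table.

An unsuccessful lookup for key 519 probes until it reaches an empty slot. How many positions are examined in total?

110: h=9 => slot 9
495: h=9, h2=6, probe 9,4 => slot 4
145: h=2 => slot 2
176: h=9, h2=7, probe 9,5 => slot 5
913: h=9, h2=4, probe 9,2,6 => slot 6
946: h=9, h2=7, probe 9,5,1 => slot 1
Table: [∅, 946, 145, ∅, 495, 176, 913, ∅, ∅, 110, ∅]
Lookup 519: h=2, h2=10, probe 2,1,0 → slot 0 empty, not found.

3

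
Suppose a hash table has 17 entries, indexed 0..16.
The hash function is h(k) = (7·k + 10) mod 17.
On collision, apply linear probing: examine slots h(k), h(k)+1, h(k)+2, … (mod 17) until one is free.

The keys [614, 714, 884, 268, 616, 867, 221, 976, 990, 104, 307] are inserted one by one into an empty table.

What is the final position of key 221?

13

614 hashes to 7; slot 7 is free → place at 7.
714 hashes to 10; slot 10 is free → place at 10.
884 hashes to 10; 10 taken → place at 11.
268 hashes to 16; slot 16 is free → place at 16.
616 hashes to 4; slot 4 is free → place at 4.
867 hashes to 10; 10,11 taken → place at 12.
221 hashes to 10; 10,11,12 taken → place at 13.
976 hashes to 8; slot 8 is free → place at 8.
990 hashes to 4; 4 taken → place at 5.
104 hashes to 7; 7,8 taken → place at 9.
307 hashes to 0; slot 0 is free → place at 0.
Table: [307, —, —, —, 616, 990, —, 614, 976, 104, 714, 884, 867, 221, —, —, 268]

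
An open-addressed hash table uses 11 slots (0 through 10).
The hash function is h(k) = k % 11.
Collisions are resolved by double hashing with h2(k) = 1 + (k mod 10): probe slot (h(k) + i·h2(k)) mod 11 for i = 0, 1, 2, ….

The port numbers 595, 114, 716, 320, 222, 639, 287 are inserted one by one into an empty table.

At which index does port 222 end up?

595: h=1 => slot 1
114: h=4 => slot 4
716: h=1, h2=7, probe 1,8 => slot 8
320: h=1, h2=1, probe 1,2 => slot 2
222: h=2, h2=3, probe 2,5 => slot 5
639: h=1, h2=10, probe 1,0 => slot 0
287: h=1, h2=8, probe 1,9 => slot 9
Table: [639, 595, 320, —, 114, 222, —, —, 716, 287, —]

5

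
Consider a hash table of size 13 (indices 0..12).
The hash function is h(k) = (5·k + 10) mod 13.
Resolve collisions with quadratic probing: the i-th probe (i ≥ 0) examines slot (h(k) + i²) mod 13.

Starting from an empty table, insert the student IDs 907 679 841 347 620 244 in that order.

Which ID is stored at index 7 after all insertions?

620

Insert 907: h=8, slot 8 empty -> index 8.
Insert 679: h=12, slot 12 empty -> index 12.
Insert 841: h=3, slot 3 empty -> index 3.
Insert 347: h=3, slot 3 occupied -> index 4.
Insert 620: h=3, slots 3,4 occupied -> index 7.
Insert 244: h=8, slot 8 occupied -> index 9.
Table: [—, —, —, 841, 347, —, —, 620, 907, 244, —, —, 679]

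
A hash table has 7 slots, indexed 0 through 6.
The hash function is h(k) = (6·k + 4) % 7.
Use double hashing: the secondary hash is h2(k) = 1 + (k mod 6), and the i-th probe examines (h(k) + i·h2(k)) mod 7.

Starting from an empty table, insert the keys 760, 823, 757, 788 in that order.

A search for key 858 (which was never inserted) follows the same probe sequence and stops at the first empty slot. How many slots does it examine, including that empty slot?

2

760: h=0 => slot 0
823: h=0, h2=2, probe 0,2 => slot 2
757: h=3 => slot 3
788: h=0, h2=3, probe 0,3,6 => slot 6
Table: [760, _, 823, 757, _, _, 788]
Lookup 858: h=0, h2=1, probe 0,1 → slot 1 empty, not found.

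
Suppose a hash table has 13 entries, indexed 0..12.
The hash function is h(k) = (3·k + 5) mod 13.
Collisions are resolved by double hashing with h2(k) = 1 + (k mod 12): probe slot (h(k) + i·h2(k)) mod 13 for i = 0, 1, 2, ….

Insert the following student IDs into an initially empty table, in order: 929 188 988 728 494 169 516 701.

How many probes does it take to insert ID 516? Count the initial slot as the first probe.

4

929 hashes to 10; slot 10 is free => place at 10.
188 hashes to 10, h2=9; 10 taken => place at 6.
988 hashes to 5; slot 5 is free => place at 5.
728 hashes to 5, h2=9; 5 taken => place at 1.
494 hashes to 5, h2=3; 5 taken => place at 8.
169 hashes to 5, h2=2; 5 taken => place at 7.
516 hashes to 6, h2=1; 6,7,8 taken => place at 9.
701 hashes to 2; slot 2 is free => place at 2.
Table: [∅, 728, 701, ∅, ∅, 988, 188, 169, 494, 516, 929, ∅, ∅]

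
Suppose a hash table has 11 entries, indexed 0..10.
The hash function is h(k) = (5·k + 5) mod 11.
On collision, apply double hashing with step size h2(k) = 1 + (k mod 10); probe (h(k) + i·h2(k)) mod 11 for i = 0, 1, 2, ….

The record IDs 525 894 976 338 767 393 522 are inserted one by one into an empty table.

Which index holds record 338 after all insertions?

525 hashes to 1; slot 1 is free → place at 1.
894 hashes to 9; slot 9 is free → place at 9.
976 hashes to 1, h2=7; 1 taken → place at 8.
338 hashes to 1, h2=9; 1 taken → place at 10.
767 hashes to 1, h2=8; 1,9 taken → place at 6.
393 hashes to 1, h2=4; 1 taken → place at 5.
522 hashes to 8, h2=3; 8 taken → place at 0.
Table: [522, 525, ., ., ., 393, 767, ., 976, 894, 338]

10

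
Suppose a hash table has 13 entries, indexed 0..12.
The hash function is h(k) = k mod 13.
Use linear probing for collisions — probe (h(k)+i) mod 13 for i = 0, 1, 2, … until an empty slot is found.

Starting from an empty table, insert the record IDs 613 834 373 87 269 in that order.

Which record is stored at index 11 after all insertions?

613: h=2 → slot 2
834: h=2, probe 2,3 → slot 3
373: h=9 → slot 9
87: h=9, probe 9,10 → slot 10
269: h=9, probe 9,10,11 → slot 11
Table: [—, —, 613, 834, —, —, —, —, —, 373, 87, 269, —]

269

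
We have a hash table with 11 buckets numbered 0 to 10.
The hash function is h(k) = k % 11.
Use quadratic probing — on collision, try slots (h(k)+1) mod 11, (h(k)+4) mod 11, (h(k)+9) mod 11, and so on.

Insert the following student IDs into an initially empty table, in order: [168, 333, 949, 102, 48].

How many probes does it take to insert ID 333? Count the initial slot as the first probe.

168: h=3 -> slot 3
333: h=3, probe 3,4 -> slot 4
949: h=3, probe 3,4,7 -> slot 7
102: h=3, probe 3,4,7,1 -> slot 1
48: h=4, probe 4,5 -> slot 5
Table: [∅, 102, ∅, 168, 333, 48, ∅, 949, ∅, ∅, ∅]

2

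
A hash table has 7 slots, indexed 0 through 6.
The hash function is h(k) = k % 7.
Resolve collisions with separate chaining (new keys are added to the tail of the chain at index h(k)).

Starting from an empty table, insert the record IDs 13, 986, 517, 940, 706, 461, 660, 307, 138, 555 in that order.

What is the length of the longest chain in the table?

Insert 13: h=6, bucket 6 empty -> new chain.
Insert 986: h=6, bucket 6 nonempty -> append to chain.
Insert 517: h=6, bucket 6 nonempty -> append to chain.
Insert 940: h=2, bucket 2 empty -> new chain.
Insert 706: h=6, bucket 6 nonempty -> append to chain.
Insert 461: h=6, bucket 6 nonempty -> append to chain.
Insert 660: h=2, bucket 2 nonempty -> append to chain.
Insert 307: h=6, bucket 6 nonempty -> append to chain.
Insert 138: h=5, bucket 5 empty -> new chain.
Insert 555: h=2, bucket 2 nonempty -> append to chain.
Final buckets:
0: -
1: -
2: 940 -> 660 -> 555
3: -
4: -
5: 138
6: 13 -> 986 -> 517 -> 706 -> 461 -> 307

6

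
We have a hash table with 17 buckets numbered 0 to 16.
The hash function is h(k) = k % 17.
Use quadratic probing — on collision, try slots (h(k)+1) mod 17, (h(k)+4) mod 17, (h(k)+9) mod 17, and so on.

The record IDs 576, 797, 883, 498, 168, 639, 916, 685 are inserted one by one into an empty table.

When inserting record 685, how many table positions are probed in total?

576: h=15 => slot 15
797: h=15, probe 15,16 => slot 16
883: h=16, probe 16,0 => slot 0
498: h=5 => slot 5
168: h=15, probe 15,16,2 => slot 2
639: h=10 => slot 10
916: h=15, probe 15,16,2,7 => slot 7
685: h=5, probe 5,6 => slot 6
Table: [883, ∅, 168, ∅, ∅, 498, 685, 916, ∅, ∅, 639, ∅, ∅, ∅, ∅, 576, 797]

2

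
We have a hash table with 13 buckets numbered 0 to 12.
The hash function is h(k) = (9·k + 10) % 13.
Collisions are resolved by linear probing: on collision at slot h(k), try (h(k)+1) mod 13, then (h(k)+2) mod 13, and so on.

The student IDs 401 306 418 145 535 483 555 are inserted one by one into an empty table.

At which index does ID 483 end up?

401: h=5 → slot 5
306: h=8 → slot 8
418: h=2 → slot 2
145: h=2, probe 2,3 → slot 3
535: h=2, probe 2,3,4 → slot 4
483: h=2, probe 2,3,4,5,6 → slot 6
555: h=0 → slot 0
Table: [555, ∅, 418, 145, 535, 401, 483, ∅, 306, ∅, ∅, ∅, ∅]

6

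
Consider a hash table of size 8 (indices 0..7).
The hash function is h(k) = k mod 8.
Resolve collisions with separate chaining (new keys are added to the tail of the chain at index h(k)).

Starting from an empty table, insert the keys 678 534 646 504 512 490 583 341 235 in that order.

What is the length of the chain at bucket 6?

Insert 678: h=6, bucket 6 empty -> new chain.
Insert 534: h=6, bucket 6 nonempty -> append to chain.
Insert 646: h=6, bucket 6 nonempty -> append to chain.
Insert 504: h=0, bucket 0 empty -> new chain.
Insert 512: h=0, bucket 0 nonempty -> append to chain.
Insert 490: h=2, bucket 2 empty -> new chain.
Insert 583: h=7, bucket 7 empty -> new chain.
Insert 341: h=5, bucket 5 empty -> new chain.
Insert 235: h=3, bucket 3 empty -> new chain.
Final buckets:
0: 504 -> 512
1: —
2: 490
3: 235
4: —
5: 341
6: 678 -> 534 -> 646
7: 583

3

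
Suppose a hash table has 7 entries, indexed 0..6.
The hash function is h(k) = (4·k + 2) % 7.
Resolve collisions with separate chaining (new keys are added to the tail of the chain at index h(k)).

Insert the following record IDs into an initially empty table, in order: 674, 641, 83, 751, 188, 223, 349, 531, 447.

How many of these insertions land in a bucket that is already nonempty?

6

674 -> bucket 3
641 -> bucket 4
83 -> bucket 5
751 -> bucket 3 (collision)
188 -> bucket 5 (collision)
223 -> bucket 5 (collision)
349 -> bucket 5 (collision)
531 -> bucket 5 (collision)
447 -> bucket 5 (collision)
Final buckets:
0: —
1: —
2: —
3: 674 -> 751
4: 641
5: 83 -> 188 -> 223 -> 349 -> 531 -> 447
6: —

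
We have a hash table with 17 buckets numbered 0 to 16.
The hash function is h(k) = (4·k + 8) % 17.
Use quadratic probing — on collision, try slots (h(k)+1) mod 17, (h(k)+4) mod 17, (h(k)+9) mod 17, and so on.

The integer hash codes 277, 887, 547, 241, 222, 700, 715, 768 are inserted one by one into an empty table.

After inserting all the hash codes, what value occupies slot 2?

700

277: h=11 -> slot 11
887: h=3 -> slot 3
547: h=3, probe 3,4 -> slot 4
241: h=3, probe 3,4,7 -> slot 7
222: h=12 -> slot 12
700: h=3, probe 3,4,7,12,2 -> slot 2
715: h=12, probe 12,13 -> slot 13
768: h=3, probe 3,4,7,12,2,11,5 -> slot 5
Table: [., ., 700, 887, 547, 768, ., 241, ., ., ., 277, 222, 715, ., ., .]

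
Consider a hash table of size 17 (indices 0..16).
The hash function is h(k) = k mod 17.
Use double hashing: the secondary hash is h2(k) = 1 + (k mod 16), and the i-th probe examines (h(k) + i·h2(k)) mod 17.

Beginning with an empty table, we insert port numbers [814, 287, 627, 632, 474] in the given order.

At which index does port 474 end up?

9

Insert 814: h=15, slot 15 empty -> index 15.
Insert 287: h=15, h2=16, slot 15 occupied -> index 14.
Insert 627: h=15, h2=4, slot 15 occupied -> index 2.
Insert 632: h=3, slot 3 empty -> index 3.
Insert 474: h=15, h2=11, slot 15 occupied -> index 9.
Table: [-, -, 627, 632, -, -, -, -, -, 474, -, -, -, -, 287, 814, -]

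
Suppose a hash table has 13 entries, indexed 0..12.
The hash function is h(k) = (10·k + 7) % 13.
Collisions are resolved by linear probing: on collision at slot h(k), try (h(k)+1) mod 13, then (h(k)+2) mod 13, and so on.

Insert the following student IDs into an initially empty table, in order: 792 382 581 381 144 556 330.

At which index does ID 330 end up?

792: h=10 → slot 10
382: h=5 → slot 5
581: h=6 → slot 6
381: h=8 → slot 8
144: h=4 → slot 4
556: h=3 → slot 3
330: h=5, probe 5,6,7 → slot 7
Table: [-, -, -, 556, 144, 382, 581, 330, 381, -, 792, -, -]

7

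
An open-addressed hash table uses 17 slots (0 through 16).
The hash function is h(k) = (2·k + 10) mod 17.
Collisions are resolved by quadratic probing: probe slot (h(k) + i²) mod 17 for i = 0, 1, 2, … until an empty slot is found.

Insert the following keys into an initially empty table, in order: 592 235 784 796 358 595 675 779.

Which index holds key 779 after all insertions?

13

592 hashes to 4; slot 4 is free -> place at 4.
235 hashes to 4; 4 taken -> place at 5.
784 hashes to 14; slot 14 is free -> place at 14.
796 hashes to 4; 4,5 taken -> place at 8.
358 hashes to 12; slot 12 is free -> place at 12.
595 hashes to 10; slot 10 is free -> place at 10.
675 hashes to 0; slot 0 is free -> place at 0.
779 hashes to 4; 4,5,8 taken -> place at 13.
Table: [675, ∅, ∅, ∅, 592, 235, ∅, ∅, 796, ∅, 595, ∅, 358, 779, 784, ∅, ∅]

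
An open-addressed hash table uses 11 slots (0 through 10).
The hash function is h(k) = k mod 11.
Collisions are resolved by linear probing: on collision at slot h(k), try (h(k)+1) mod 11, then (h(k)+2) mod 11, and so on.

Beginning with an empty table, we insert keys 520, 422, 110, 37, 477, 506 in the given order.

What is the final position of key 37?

5

520 hashes to 3; slot 3 is free → place at 3.
422 hashes to 4; slot 4 is free → place at 4.
110 hashes to 0; slot 0 is free → place at 0.
37 hashes to 4; 4 taken → place at 5.
477 hashes to 4; 4,5 taken → place at 6.
506 hashes to 0; 0 taken → place at 1.
Table: [110, 506, ∅, 520, 422, 37, 477, ∅, ∅, ∅, ∅]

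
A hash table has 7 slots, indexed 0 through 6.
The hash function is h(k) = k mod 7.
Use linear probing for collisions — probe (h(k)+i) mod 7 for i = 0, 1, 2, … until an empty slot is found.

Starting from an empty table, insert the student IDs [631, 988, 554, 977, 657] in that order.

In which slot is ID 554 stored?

Insert 631: h=1, slot 1 empty -> index 1.
Insert 988: h=1, slot 1 occupied -> index 2.
Insert 554: h=1, slots 1,2 occupied -> index 3.
Insert 977: h=4, slot 4 empty -> index 4.
Insert 657: h=6, slot 6 empty -> index 6.
Table: [., 631, 988, 554, 977, ., 657]

3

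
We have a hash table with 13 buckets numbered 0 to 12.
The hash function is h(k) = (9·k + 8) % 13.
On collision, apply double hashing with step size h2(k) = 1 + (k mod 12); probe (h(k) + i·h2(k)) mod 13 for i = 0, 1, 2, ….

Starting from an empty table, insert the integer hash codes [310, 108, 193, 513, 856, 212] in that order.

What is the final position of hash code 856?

8

310: h=3 → slot 3
108: h=5 → slot 5
193: h=3, h2=2, probe 3,5,7 → slot 7
513: h=10 → slot 10
856: h=3, h2=5, probe 3,8 → slot 8
212: h=5, h2=9, probe 5,1 → slot 1
Table: [., 212, ., 310, ., 108, ., 193, 856, ., 513, ., .]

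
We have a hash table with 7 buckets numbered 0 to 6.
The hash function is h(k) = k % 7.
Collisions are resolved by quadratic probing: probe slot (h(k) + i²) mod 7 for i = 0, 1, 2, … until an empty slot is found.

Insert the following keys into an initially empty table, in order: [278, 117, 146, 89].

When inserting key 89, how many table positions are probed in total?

3

Insert 278: h=5, slot 5 empty → index 5.
Insert 117: h=5, slot 5 occupied → index 6.
Insert 146: h=6, slot 6 occupied → index 0.
Insert 89: h=5, slots 5,6 occupied → index 2.
Table: [146, ∅, 89, ∅, ∅, 278, 117]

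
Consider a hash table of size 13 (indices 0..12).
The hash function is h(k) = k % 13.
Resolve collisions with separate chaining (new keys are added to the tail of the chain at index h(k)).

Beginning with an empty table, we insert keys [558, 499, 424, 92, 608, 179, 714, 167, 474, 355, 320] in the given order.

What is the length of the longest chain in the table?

558 → bucket 12
499 → bucket 5
424 → bucket 8
92 → bucket 1
608 → bucket 10
179 → bucket 10 (collision)
714 → bucket 12 (collision)
167 → bucket 11
474 → bucket 6
355 → bucket 4
320 → bucket 8 (collision)
Final buckets:
0: -
1: 92
2: -
3: -
4: 355
5: 499
6: 474
7: -
8: 424 -> 320
9: -
10: 608 -> 179
11: 167
12: 558 -> 714

2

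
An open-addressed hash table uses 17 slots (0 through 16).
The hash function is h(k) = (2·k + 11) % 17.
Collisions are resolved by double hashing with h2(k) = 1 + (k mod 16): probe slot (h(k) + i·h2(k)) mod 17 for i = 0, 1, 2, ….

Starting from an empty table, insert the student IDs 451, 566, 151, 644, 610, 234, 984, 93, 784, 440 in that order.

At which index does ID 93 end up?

1

451: h=12 -> slot 12
566: h=4 -> slot 4
151: h=7 -> slot 7
644: h=7, h2=5, probe 7,12,0 -> slot 0
610: h=7, h2=3, probe 7,10 -> slot 10
234: h=3 -> slot 3
984: h=7, h2=9, probe 7,16 -> slot 16
93: h=10, h2=14, probe 10,7,4,1 -> slot 1
784: h=15 -> slot 15
440: h=7, h2=9, probe 7,16,8 -> slot 8
Table: [644, 93, _, 234, 566, _, _, 151, 440, _, 610, _, 451, _, _, 784, 984]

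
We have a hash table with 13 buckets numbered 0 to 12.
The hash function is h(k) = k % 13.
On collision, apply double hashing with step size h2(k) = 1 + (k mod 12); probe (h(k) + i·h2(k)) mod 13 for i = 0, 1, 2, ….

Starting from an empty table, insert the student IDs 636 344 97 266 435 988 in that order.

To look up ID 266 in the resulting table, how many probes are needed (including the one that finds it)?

2

Insert 636: h=12, slot 12 empty -> index 12.
Insert 344: h=6, slot 6 empty -> index 6.
Insert 97: h=6, h2=2, slot 6 occupied -> index 8.
Insert 266: h=6, h2=3, slot 6 occupied -> index 9.
Insert 435: h=6, h2=4, slot 6 occupied -> index 10.
Insert 988: h=0, slot 0 empty -> index 0.
Table: [988, ∅, ∅, ∅, ∅, ∅, 344, ∅, 97, 266, 435, ∅, 636]
Lookup 266: h=6, h2=3, probe 6,9 → found at 9.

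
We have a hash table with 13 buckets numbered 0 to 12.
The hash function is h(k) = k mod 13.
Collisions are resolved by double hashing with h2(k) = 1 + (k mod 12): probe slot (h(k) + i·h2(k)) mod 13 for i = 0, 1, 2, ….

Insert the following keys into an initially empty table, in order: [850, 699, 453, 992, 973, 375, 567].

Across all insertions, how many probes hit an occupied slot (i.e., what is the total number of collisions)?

850: h=5 -> slot 5
699: h=10 -> slot 10
453: h=11 -> slot 11
992: h=4 -> slot 4
973: h=11, h2=2, probe 11,0 -> slot 0
375: h=11, h2=4, probe 11,2 -> slot 2
567: h=8 -> slot 8
Table: [973, -, 375, -, 992, 850, -, -, 567, -, 699, 453, -]

2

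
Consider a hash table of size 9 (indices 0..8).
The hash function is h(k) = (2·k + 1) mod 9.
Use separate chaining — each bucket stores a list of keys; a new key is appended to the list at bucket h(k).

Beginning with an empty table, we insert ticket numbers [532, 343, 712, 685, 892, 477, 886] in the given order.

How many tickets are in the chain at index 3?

5

532 -> bucket 3
343 -> bucket 3 (collision)
712 -> bucket 3 (collision)
685 -> bucket 3 (collision)
892 -> bucket 3 (collision)
477 -> bucket 1
886 -> bucket 0
Final buckets:
0: 886
1: 477
2: .
3: 532 -> 343 -> 712 -> 685 -> 892
4: .
5: .
6: .
7: .
8: .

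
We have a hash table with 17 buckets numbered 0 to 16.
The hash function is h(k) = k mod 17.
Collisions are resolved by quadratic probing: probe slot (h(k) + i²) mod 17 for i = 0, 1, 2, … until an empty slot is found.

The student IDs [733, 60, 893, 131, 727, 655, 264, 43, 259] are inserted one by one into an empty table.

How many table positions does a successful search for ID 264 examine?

5

733 hashes to 2; slot 2 is free -> place at 2.
60 hashes to 9; slot 9 is free -> place at 9.
893 hashes to 9; 9 taken -> place at 10.
131 hashes to 12; slot 12 is free -> place at 12.
727 hashes to 13; slot 13 is free -> place at 13.
655 hashes to 9; 9,10,13 taken -> place at 1.
264 hashes to 9; 9,10,13,1 taken -> place at 8.
43 hashes to 9; 9,10,13,1,8 taken -> place at 0.
259 hashes to 4; slot 4 is free -> place at 4.
Table: [43, 655, 733, -, 259, -, -, -, 264, 60, 893, -, 131, 727, -, -, -]
Lookup 264: h=9, probe 9,10,13,1,8 → found at 8.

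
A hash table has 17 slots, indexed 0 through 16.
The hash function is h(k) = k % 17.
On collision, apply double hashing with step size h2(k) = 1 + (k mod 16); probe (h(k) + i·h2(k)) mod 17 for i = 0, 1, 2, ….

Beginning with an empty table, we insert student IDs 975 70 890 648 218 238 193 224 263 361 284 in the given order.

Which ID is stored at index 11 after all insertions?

648

Insert 975: h=6, slot 6 empty -> index 6.
Insert 70: h=2, slot 2 empty -> index 2.
Insert 890: h=6, h2=11, slot 6 occupied -> index 0.
Insert 648: h=2, h2=9, slot 2 occupied -> index 11.
Insert 218: h=14, slot 14 empty -> index 14.
Insert 238: h=0, h2=15, slot 0 occupied -> index 15.
Insert 193: h=6, h2=2, slot 6 occupied -> index 8.
Insert 224: h=3, slot 3 empty -> index 3.
Insert 263: h=8, h2=8, slot 8 occupied -> index 16.
Insert 361: h=4, slot 4 empty -> index 4.
Insert 284: h=12, slot 12 empty -> index 12.
Table: [890, —, 70, 224, 361, —, 975, —, 193, —, —, 648, 284, —, 218, 238, 263]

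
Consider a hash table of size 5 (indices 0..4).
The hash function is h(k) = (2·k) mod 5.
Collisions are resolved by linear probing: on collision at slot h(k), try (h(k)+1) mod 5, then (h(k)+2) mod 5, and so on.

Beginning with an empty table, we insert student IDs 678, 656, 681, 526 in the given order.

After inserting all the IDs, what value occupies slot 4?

678 hashes to 1; slot 1 is free → place at 1.
656 hashes to 2; slot 2 is free → place at 2.
681 hashes to 2; 2 taken → place at 3.
526 hashes to 2; 2,3 taken → place at 4.
Table: [., 678, 656, 681, 526]

526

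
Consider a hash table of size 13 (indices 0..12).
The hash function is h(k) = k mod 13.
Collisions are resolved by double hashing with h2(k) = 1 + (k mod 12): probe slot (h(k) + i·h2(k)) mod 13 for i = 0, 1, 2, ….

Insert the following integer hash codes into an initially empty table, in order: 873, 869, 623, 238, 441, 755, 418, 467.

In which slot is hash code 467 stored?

10

873 hashes to 2; slot 2 is free -> place at 2.
869 hashes to 11; slot 11 is free -> place at 11.
623 hashes to 12; slot 12 is free -> place at 12.
238 hashes to 4; slot 4 is free -> place at 4.
441 hashes to 12, h2=10; 12 taken -> place at 9.
755 hashes to 1; slot 1 is free -> place at 1.
418 hashes to 2, h2=11; 2 taken -> place at 0.
467 hashes to 12, h2=12; 12,11 taken -> place at 10.
Table: [418, 755, 873, _, 238, _, _, _, _, 441, 467, 869, 623]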